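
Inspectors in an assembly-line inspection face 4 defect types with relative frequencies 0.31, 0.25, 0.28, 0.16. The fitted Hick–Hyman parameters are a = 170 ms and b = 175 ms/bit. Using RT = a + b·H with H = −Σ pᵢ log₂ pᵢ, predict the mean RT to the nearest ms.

H = 0.31·log₂(1/0.31) + 0.25·log₂(1/0.25) + 0.28·log₂(1/0.28) + 0.16·log₂(1/0.16) = 1.9610 bits.
RT = 170 + 175 × 1.9610 = 513.18 ms.

513 ms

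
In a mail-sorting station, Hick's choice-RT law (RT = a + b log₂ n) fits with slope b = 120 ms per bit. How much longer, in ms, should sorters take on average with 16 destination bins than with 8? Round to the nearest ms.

120 ms

Only the slope matters, since a is common to both: ΔRT = b·log₂(n₂/n₁).
log₂(16) − log₂(8) = log₂(16/8) = log₂(2) = 1.
ΔRT = 120 × 1.0000 = 120.000 ms.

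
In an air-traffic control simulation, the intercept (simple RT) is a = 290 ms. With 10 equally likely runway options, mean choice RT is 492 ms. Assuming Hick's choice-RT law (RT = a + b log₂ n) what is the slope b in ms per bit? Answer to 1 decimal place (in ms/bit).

log₂(10) = 3.3219 bits.
b = (RT − a)/log₂ n = (492 − 290) / 3.3219 = 60.808 ms/bit.

60.8 ms/bit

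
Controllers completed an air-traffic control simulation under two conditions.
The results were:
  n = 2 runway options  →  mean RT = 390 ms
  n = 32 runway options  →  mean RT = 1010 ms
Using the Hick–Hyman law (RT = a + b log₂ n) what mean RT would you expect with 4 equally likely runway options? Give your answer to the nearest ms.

Solve the two-equation system in a and b:
  b = (1010 − 390) / (log₂ 32 − log₂ 2) = 620 / (5 − 1) = 155 ms/bit
  a = 390 − 155 × 1 = 235 ms
Then RT(4) = 235 + 155 × log₂ 4 = 235 + 155 × 2 ≈ 545.000 ms.

545 ms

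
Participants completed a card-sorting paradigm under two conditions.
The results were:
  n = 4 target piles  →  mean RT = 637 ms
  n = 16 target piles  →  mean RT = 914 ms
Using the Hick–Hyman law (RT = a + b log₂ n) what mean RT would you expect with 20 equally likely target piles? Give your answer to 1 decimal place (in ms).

With log₂ n on the abscissa the relation is linear; from the two conditions:
  b = (914 − 637) / (log₂ 16 − log₂ 4) = 277 / (4 − 2) = 138.500 ms/bit
  a = 637 − 138.500 × 2 = 360.000 ms
Then RT(20) = 360.000 + 138.500 × log₂ 20 = 360.000 + 138.500 × 4.3219 ≈ 958.587 ms.

958.6 ms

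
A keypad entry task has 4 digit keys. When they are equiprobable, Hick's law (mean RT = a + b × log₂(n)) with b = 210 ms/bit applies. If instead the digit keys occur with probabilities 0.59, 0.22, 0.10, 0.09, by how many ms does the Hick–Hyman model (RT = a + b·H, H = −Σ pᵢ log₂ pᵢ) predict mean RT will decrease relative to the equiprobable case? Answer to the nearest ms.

89 ms

The RT saving is b·ΔH. Equiprobable H₀ = log₂(4) = 2.0000 bits; with the given probabilities H = 1.5745 bits.
b·(H₀ − H) = 210 × (2.0000 − 1.5745) = 89.35 ms.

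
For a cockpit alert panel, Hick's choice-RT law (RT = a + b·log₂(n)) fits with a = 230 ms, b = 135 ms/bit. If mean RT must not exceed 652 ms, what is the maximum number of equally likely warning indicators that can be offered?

Information budget: (652 − 230)/135 = 3.1259 bits, so n ≤ 2^3.1259 = 8.730 → at most 8.

8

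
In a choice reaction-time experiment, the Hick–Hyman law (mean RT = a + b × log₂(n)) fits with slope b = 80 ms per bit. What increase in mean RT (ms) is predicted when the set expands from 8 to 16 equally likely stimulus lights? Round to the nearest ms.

80 ms

Only the slope matters, since a is common to both: ΔRT = b·log₂(n₂/n₁).
log₂(16) − log₂(8) = log₂(16/8) = log₂(2) = 1.
ΔRT = 80 × 1.0000 = 80.000 ms.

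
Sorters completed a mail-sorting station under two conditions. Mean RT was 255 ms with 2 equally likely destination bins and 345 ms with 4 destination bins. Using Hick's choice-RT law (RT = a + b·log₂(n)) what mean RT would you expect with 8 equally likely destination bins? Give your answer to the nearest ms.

Fit slope and intercept:
  b = (345 − 255) / (log₂ 4 − log₂ 2) = 90 / (2 − 1) = 90 ms/bit
  a = 255 − 90 × 1 = 165 ms
Then RT(8) = 165 + 90 × log₂ 8 = 165 + 90 × 3 ≈ 435.000 ms.

435 ms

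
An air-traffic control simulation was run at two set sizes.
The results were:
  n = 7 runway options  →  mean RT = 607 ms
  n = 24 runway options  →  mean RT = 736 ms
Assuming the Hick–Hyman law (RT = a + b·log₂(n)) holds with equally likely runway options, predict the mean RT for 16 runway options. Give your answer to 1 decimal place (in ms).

With log₂ n on the abscissa the relation is linear; from the two conditions:
  b = (736 − 607) / (log₂ 24 − log₂ 7) = 129 / (4.5850 − 2.8074) = 72.569 ms/bit
  a = 607 − 72.569 × 2.8074 = 403.272 ms
Then RT(16) = 403.272 + 72.569 × log₂ 16 = 403.272 + 72.569 × 4 ≈ 693.550 ms.

693.5 ms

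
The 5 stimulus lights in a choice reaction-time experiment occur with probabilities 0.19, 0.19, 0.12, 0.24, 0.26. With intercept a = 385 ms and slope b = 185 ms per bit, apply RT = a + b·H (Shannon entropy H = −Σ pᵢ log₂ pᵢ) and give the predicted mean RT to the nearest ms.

Entropy contributions −pᵢ log₂ pᵢ: 0.4552, 0.4552, 0.3671, 0.4941, 0.5053; sum H = 2.2769 bits.
RT = a + bH = 385 + 185·2.2769 = 806.23 ms.

806 ms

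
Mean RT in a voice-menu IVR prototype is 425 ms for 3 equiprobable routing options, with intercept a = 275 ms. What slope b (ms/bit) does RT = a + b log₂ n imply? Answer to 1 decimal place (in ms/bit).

log₂(3) = 1.5850 bits.
b = (RT − a)/log₂ n = (425 − 275) / 1.5850 = 94.639 ms/bit.

94.6 ms/bit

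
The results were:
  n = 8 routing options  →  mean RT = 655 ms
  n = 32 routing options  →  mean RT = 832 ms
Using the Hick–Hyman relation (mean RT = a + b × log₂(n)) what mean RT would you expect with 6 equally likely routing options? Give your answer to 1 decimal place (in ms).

618.3 ms

With log₂ n on the abscissa the relation is linear; from the two conditions:
  b = (832 − 655) / (log₂ 32 − log₂ 8) = 177 / (5 − 3) = 88.500 ms/bit
  a = 655 − 88.500 × 3 = 389.500 ms
Then RT(6) = 389.500 + 88.500 × log₂ 6 = 389.500 + 88.500 × 2.5850 ≈ 618.269 ms.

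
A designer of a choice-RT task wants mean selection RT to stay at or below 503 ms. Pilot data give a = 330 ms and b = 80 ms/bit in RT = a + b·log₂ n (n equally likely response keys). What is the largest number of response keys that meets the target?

Set 330 + 80·log₂ n ≤ 503 → log₂ n ≤ (503 − 330)/80 = 2.1625.
So n ≤ 2^2.1625 = 4.477; the largest integer n is 4.

4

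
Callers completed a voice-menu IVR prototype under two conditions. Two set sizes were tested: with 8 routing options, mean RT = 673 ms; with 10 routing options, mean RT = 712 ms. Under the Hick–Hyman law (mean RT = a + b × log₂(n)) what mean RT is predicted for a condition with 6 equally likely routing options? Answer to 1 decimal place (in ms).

622.7 ms

Fit slope and intercept:
  b = (712 − 673) / (log₂ 10 − log₂ 8) = 39 / (3.3219 − 3) = 121.145 ms/bit
  a = 673 − 121.145 × 3 = 309.565 ms
Then RT(6) = 309.565 + 121.145 × log₂ 6 = 309.565 + 121.145 × 2.5850 ≈ 622.720 ms.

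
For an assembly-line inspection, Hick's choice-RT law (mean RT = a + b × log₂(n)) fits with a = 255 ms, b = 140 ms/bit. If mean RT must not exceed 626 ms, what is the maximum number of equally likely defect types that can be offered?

Set 255 + 140·log₂ n ≤ 626 → log₂ n ≤ (626 − 255)/140 = 2.6500.
So n ≤ 2^2.6500 = 6.277; the largest integer n is 6.

6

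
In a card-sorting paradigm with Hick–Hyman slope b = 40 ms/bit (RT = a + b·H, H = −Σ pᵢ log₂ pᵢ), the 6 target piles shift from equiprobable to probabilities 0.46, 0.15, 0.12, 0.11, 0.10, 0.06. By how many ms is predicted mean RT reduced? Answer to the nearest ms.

The RT saving is b·ΔH. Equiprobable H₀ = log₂(6) = 2.5850 bits; with the given probabilities H = 2.2190 bits.
b·(H₀ − H) = 40 × (2.5850 − 2.2190) = 14.64 ms.

15 ms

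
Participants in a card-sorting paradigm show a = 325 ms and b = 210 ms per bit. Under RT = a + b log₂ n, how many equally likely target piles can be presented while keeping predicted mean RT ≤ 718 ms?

3

Information budget: (718 − 325)/210 = 1.8714 bits, so n ≤ 2^1.8714 = 3.659 → at most 3.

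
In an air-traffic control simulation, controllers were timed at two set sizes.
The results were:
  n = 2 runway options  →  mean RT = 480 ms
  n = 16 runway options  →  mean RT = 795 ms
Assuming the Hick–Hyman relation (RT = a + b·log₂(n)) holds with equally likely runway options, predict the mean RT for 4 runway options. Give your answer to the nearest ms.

585 ms

Solve the two-equation system in a and b:
  b = (795 − 480) / (log₂ 16 − log₂ 2) = 315 / (4 − 1) = 105 ms/bit
  a = 480 − 105 × 1 = 375 ms
Then RT(4) = 375 + 105 × log₂ 4 = 375 + 105 × 2 ≈ 585.000 ms.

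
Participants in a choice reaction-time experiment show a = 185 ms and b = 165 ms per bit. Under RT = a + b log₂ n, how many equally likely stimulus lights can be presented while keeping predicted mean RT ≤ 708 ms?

165·log₂ n ≤ 708 − 185 = 523, giving log₂ n ≤ 3.1697 and n ≤ 8.999. The largest whole number is 8.

8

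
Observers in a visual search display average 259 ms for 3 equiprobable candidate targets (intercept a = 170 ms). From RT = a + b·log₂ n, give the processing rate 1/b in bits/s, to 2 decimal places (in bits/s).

b = (259 − 170)/log₂ 3 = 89/1.5850 = 56.153 ms per bit = 0.05615 s/bit; the reciprocal is 17.809 bits/s.

17.81 bits/s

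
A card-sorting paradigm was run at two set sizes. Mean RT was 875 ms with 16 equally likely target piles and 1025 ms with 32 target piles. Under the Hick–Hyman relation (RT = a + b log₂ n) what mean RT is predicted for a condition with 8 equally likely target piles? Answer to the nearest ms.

With log₂ n on the abscissa the relation is linear; from the two conditions:
  b = (1025 − 875) / (log₂ 32 − log₂ 16) = 150 / (5 − 4) = 150 ms/bit
  a = 875 − 150 × 4 = 275 ms
Then RT(8) = 275 + 150 × log₂ 8 = 275 + 150 × 3 ≈ 725.000 ms.

725 ms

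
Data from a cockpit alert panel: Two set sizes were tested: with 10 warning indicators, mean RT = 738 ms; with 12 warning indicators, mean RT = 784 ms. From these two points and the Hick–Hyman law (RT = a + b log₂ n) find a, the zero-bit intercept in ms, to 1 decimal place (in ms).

157.1 ms

The slope on a log₂ axis is (784 − 738) / (3.5850 − 3.3219) = 174.882 ms/bit.
Intercept: a = 738 − 174.882·log₂(10) = 157.054 ms.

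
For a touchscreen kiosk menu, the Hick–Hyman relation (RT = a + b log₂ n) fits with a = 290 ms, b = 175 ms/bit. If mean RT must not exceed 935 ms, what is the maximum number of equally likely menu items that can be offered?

12

Set 290 + 175·log₂ n ≤ 935 → log₂ n ≤ (935 − 290)/175 = 3.6857.
So n ≤ 2^3.6857 = 12.868; the largest integer n is 12.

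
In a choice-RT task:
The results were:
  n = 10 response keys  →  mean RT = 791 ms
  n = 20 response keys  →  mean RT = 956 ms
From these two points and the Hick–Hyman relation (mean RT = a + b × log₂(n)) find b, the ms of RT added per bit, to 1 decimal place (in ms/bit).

b = (RT₂ − RT₁)/(log₂ n₂ − log₂ n₁) = (956 − 791)/(4.3219 − 3.3219) = 165.000 ms/bit.

165.0 ms/bit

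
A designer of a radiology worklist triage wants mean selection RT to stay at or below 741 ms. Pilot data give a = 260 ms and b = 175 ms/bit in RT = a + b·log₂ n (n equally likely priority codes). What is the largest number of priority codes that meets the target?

6

Information budget: (741 − 260)/175 = 2.7486 bits, so n ≤ 2^2.7486 = 6.721 → at most 6.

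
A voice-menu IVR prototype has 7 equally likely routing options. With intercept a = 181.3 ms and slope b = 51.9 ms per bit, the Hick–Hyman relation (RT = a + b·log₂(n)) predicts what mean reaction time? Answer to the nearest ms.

log₂(7) = 2.8074 bits, so RT = 181.3 + 51.9 × 2.8074 ≈ 327.002 ms.

327 ms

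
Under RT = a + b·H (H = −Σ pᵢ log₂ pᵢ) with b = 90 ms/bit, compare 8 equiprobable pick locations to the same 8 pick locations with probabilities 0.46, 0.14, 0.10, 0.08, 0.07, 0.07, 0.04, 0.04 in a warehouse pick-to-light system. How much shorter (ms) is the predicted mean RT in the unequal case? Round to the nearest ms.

The RT saving is b·ΔH. Equiprobable H₀ = log₂(8) = 3.0000 bits; with the given probabilities H = 2.4448 bits.
b·(H₀ − H) = 90 × (3.0000 − 2.4448) = 49.97 ms.

50 ms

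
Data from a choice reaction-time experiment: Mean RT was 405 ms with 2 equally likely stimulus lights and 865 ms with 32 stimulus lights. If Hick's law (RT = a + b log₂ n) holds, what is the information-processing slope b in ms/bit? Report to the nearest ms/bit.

115 ms/bit

b = (RT₂ − RT₁)/(log₂ n₂ − log₂ n₁) = (865 − 405)/(5 − 1) = 115 ms/bit.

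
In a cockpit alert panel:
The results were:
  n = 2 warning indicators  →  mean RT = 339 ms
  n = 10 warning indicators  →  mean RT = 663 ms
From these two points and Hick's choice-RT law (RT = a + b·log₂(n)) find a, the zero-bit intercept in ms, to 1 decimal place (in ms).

199.5 ms

Slope: b = (663 − 339) / (log₂ 10 − log₂ 2) = 324/2.3219 = 139.539 ms/bit.
a = RT₁ − b·log₂ n₁ = 339 − 139.539 × 1 = 199.461 ms.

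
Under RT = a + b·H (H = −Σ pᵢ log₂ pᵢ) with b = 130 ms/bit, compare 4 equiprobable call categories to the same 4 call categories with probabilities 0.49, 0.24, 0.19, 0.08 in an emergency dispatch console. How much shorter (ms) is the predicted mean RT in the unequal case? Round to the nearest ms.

Equiprobable entropy H₀ = log₂ 4 = 2.0000 bits.
Skewed entropy H = −Σ pᵢ log₂ pᵢ = 1.7452 bits.
ΔRT = b·(H₀ − H) = 130 × 0.2548 = 33.13 ms.

33 ms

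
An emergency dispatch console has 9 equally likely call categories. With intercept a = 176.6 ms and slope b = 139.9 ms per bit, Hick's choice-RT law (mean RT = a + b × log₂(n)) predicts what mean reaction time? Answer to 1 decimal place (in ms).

log₂(9) = 3.1699 bits, so RT = 176.6 + 139.9 × 3.1699 ≈ 620.073 ms.

620.1 ms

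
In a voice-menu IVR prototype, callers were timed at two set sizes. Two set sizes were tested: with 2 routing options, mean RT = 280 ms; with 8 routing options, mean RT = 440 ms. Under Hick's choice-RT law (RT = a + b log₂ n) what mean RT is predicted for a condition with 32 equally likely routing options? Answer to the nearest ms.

600 ms

Fit slope and intercept:
  b = (440 − 280) / (log₂ 8 − log₂ 2) = 160 / (3 − 1) = 80 ms/bit
  a = 280 − 80 × 1 = 200 ms
Then RT(32) = 200 + 80 × log₂ 32 = 200 + 80 × 5 ≈ 600.000 ms.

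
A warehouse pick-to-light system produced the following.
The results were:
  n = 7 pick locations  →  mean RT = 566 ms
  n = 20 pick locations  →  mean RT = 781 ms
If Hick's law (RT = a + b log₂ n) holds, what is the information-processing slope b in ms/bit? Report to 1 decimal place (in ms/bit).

The slope on a log₂ axis is (781 − 566) / (4.3219 − 2.8074) = 141.954 ms/bit.

142.0 ms/bit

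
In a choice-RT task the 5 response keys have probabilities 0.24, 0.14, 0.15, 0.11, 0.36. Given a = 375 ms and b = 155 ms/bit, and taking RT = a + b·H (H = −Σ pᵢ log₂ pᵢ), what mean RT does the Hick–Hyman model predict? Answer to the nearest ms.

H = 0.24·log₂(1/0.24) + 0.14·log₂(1/0.14) + 0.15·log₂(1/0.15) + 0.11·log₂(1/0.11) + 0.36·log₂(1/0.36) = 2.1827 bits.
RT = 375 + 155 × 2.1827 = 713.32 ms.

713 ms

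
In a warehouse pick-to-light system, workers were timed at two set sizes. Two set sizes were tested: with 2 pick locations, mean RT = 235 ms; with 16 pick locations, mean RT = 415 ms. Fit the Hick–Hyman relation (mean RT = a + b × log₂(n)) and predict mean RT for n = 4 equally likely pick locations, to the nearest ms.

RT is linear in log₂ n, so two points fix the line:
  b = (415 − 235) / (log₂ 16 − log₂ 2) = 180 / (4 − 1) = 60 ms/bit
  a = 235 − 60 × 1 = 175 ms
Then RT(4) = 175 + 60 × log₂ 4 = 175 + 60 × 2 ≈ 295.000 ms.

295 ms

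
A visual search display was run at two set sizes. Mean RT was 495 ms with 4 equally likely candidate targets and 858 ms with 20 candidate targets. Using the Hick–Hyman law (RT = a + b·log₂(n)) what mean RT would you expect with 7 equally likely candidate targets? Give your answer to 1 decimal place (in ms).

621.2 ms

With log₂ n on the abscissa the relation is linear; from the two conditions:
  b = (858 − 495) / (log₂ 20 − log₂ 4) = 363 / (4.3219 − 2) = 156.336 ms/bit
  a = 495 − 156.336 × 2 = 182.329 ms
Then RT(7) = 182.329 + 156.336 × log₂ 7 = 182.329 + 156.336 × 2.8074 ≈ 621.218 ms.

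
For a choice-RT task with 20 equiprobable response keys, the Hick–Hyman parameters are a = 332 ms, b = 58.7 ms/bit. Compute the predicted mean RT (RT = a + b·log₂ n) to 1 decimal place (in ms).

log₂(20) = 4.3219 bits, so RT = 332 + 58.7 × 4.3219 ≈ 585.697 ms.

585.7 ms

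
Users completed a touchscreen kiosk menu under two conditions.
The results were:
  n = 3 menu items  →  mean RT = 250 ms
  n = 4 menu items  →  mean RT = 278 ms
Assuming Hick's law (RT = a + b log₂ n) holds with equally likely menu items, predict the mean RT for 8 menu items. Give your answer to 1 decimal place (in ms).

Fit slope and intercept:
  b = (278 − 250) / (log₂ 4 − log₂ 3) = 28 / (2 − 1.5850) = 67.464 ms/bit
  a = 250 − 67.464 × 1.5850 = 143.072 ms
Then RT(8) = 143.072 + 67.464 × log₂ 8 = 143.072 + 67.464 × 3 ≈ 345.464 ms.

345.5 ms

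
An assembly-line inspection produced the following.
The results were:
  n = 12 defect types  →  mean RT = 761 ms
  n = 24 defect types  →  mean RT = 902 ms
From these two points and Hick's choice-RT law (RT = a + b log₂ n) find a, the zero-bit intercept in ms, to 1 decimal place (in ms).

b = (RT₂ − RT₁)/(log₂ n₂ − log₂ n₁) = (902 − 761)/(4.5850 − 3.5850) = 141.000 ms/bit.
Intercept: a = 761 − 141.000·log₂(12) = 255.520 ms.

255.5 ms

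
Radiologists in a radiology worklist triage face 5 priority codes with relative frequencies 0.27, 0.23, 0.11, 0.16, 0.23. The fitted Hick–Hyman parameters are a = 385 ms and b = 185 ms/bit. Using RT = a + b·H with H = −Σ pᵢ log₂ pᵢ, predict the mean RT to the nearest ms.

H = 0.27·log₂(1/0.27) + 0.23·log₂(1/0.23) + 0.11·log₂(1/0.11) + 0.16·log₂(1/0.16) + 0.23·log₂(1/0.23) = 2.2587 bits.
RT = 385 + 185 × 2.2587 = 802.85 ms.

803 ms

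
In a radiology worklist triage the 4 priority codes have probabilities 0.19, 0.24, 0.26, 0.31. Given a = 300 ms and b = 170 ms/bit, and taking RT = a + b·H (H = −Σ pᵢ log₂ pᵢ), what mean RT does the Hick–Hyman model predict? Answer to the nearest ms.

636 ms

H = 0.19·log₂(1/0.19) + 0.24·log₂(1/0.24) + 0.26·log₂(1/0.26) + 0.31·log₂(1/0.31) = 1.9784 bits.
RT = 300 + 170 × 1.9784 = 636.34 ms.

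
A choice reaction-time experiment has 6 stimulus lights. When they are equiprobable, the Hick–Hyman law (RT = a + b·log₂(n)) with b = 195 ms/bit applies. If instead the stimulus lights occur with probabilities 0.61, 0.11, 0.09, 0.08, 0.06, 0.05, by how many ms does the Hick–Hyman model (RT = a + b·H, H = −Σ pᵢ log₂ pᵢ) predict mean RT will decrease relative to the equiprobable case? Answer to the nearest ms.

143 ms

Equiprobable entropy H₀ = log₂ 6 = 2.5850 bits.
Skewed entropy H = −Σ pᵢ log₂ pᵢ = 1.8491 bits.
ΔRT = b·(H₀ − H) = 195 × 0.7359 = 143.50 ms.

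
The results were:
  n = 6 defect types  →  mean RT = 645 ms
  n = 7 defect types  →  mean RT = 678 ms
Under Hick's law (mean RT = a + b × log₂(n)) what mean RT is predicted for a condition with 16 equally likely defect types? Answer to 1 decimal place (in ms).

Fit slope and intercept:
  b = (678 − 645) / (log₂ 7 − log₂ 6) = 33 / (2.8074 − 2.5850) = 148.386 ms/bit
  a = 645 − 148.386 × 2.5850 = 261.427 ms
Then RT(16) = 261.427 + 148.386 × log₂ 16 = 261.427 + 148.386 × 4 ≈ 854.972 ms.

855.0 ms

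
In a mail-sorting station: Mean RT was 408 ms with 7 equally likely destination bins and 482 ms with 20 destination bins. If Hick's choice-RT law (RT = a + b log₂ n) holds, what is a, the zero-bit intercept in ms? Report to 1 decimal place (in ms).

270.8 ms

The slope on a log₂ axis is (482 − 408) / (4.3219 − 2.8074) = 48.859 ms/bit.
Intercept: a = 408 − 48.859·log₂(7) = 270.836 ms.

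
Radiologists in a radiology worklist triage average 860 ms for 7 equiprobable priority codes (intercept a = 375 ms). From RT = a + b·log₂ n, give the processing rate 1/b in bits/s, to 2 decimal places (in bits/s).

b = (860 − 375)/log₂ 7 = 485/2.8074 = 172.760 ms per bit = 0.17276 s/bit; the reciprocal is 5.788 bits/s.

5.79 bits/s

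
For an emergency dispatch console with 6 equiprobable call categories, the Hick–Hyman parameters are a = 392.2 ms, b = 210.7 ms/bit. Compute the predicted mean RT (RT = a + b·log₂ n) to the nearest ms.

937 ms

log₂(6) = 2.5850 bits, so RT = 392.2 + 210.7 × 2.5850 ≈ 936.852 ms.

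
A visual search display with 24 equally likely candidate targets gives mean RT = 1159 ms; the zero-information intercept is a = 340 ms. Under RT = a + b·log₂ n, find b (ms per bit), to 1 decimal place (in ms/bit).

b = (1159 − 340) / log₂(24) = 819 / 4.5850 = 178.627 ms/bit.

178.6 ms/bit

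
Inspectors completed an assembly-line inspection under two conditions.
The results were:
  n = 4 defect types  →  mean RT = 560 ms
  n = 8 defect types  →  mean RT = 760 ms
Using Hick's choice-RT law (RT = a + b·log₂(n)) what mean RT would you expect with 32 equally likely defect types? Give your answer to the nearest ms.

RT is linear in log₂ n, so two points fix the line:
  b = (760 − 560) / (log₂ 8 − log₂ 4) = 200 / (3 − 2) = 200 ms/bit
  a = 560 − 200 × 2 = 160 ms
Then RT(32) = 160 + 200 × log₂ 32 = 160 + 200 × 5 ≈ 1160.000 ms.

1160 ms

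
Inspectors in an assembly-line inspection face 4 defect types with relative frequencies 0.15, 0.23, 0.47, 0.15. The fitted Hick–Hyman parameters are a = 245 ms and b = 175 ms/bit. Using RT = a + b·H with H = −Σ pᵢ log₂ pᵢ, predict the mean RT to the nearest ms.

564 ms

H = 0.15·log₂(1/0.15) + 0.23·log₂(1/0.23) + 0.47·log₂(1/0.47) + 0.15·log₂(1/0.15) = 1.8207 bits.
RT = 245 + 175 × 1.8207 = 563.62 ms.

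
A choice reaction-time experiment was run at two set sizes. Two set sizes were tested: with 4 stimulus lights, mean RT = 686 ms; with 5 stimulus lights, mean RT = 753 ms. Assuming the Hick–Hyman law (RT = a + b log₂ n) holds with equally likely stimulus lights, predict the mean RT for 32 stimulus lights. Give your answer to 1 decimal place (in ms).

1310.4 ms

Solve the two-equation system in a and b:
  b = (753 − 686) / (log₂ 5 − log₂ 4) = 67 / (2.3219 − 2) = 208.121 ms/bit
  a = 686 − 208.121 × 2 = 269.758 ms
Then RT(32) = 269.758 + 208.121 × log₂ 32 = 269.758 + 208.121 × 5 ≈ 1310.363 ms.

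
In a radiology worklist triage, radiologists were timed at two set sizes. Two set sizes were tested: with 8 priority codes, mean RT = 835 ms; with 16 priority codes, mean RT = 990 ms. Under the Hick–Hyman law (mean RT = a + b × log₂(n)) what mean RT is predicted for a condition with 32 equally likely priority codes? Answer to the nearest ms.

With log₂ n on the abscissa the relation is linear; from the two conditions:
  b = (990 − 835) / (log₂ 16 − log₂ 8) = 155 / (4 − 3) = 155 ms/bit
  a = 835 − 155 × 3 = 370 ms
Then RT(32) = 370 + 155 × log₂ 32 = 370 + 155 × 5 ≈ 1145.000 ms.

1145 ms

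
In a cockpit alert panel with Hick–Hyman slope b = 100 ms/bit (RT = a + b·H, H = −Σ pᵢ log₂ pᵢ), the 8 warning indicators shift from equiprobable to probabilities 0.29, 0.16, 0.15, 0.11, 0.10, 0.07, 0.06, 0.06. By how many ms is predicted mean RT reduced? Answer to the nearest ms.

The RT saving is b·ΔH. Equiprobable H₀ = log₂(8) = 3.0000 bits; with the given probabilities H = 2.7896 bits.
b·(H₀ − H) = 100 × (3.0000 − 2.7896) = 21.04 ms.

21 ms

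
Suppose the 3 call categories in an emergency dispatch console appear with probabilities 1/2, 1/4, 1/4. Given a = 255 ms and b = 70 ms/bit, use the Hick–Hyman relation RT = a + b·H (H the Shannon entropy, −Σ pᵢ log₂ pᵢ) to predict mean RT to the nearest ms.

Each term −pᵢ log₂ pᵢ: 0.5·1 + 0.25·2 + 0.25·2; summed, H = 1.500 bits.
Mean RT = a + bH = 255 + 70·1.500 = 360.00 ms.

360 ms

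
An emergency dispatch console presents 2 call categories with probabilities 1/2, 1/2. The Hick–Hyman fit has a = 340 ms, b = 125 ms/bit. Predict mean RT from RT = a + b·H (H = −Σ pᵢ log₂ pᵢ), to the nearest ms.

465 ms

Each term −pᵢ log₂ pᵢ: 0.5·1 + 0.5·1; summed, H = 1.000 bits.
Mean RT = a + bH = 340 + 125·1.000 = 465.00 ms.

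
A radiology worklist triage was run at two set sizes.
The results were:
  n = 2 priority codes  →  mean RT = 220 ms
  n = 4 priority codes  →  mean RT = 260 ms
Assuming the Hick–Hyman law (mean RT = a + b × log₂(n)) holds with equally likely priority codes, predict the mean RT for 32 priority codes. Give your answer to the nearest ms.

With log₂ n on the abscissa the relation is linear; from the two conditions:
  b = (260 − 220) / (log₂ 4 − log₂ 2) = 40 / (2 − 1) = 40 ms/bit
  a = 220 − 40 × 1 = 180 ms
Then RT(32) = 180 + 40 × log₂ 32 = 180 + 40 × 5 ≈ 380.000 ms.

380 ms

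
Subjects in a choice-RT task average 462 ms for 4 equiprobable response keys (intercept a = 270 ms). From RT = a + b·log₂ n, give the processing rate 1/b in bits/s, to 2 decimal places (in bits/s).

10.42 bits/s

b = (462 − 270)/log₂ 4 = 192/2 = 96.000 ms per bit = 0.09600 s/bit; the reciprocal is 10.417 bits/s.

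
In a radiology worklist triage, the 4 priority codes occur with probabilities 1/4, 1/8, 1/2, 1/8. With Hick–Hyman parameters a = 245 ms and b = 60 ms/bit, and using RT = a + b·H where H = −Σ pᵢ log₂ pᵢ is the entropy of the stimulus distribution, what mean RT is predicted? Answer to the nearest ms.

Each term −pᵢ log₂ pᵢ: 0.25·2 + 0.125·3 + 0.5·1 + 0.125·3; summed, H = 1.750 bits.
Mean RT = a + bH = 245 + 60·1.750 = 350.00 ms.

350 ms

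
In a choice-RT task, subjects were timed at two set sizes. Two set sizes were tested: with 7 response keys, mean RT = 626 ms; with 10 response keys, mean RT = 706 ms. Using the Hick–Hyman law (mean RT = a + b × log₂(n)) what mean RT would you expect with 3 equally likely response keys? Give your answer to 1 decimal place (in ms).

Solve the two-equation system in a and b:
  b = (706 − 626) / (log₂ 10 − log₂ 7) = 80 / (3.3219 − 2.8074) = 155.469 ms/bit
  a = 626 − 155.469 × 2.8074 = 189.544 ms
Then RT(3) = 189.544 + 155.469 × log₂ 3 = 189.544 + 155.469 × 1.5850 ≈ 435.956 ms.

436.0 ms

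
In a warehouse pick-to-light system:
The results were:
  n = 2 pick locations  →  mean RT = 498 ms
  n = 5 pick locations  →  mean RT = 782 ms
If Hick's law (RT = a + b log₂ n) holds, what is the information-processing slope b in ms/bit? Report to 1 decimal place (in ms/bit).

b = (RT₂ − RT₁)/(log₂ n₂ − log₂ n₁) = (782 − 498)/(2.3219 − 1) = 214.838 ms/bit.

214.8 ms/bit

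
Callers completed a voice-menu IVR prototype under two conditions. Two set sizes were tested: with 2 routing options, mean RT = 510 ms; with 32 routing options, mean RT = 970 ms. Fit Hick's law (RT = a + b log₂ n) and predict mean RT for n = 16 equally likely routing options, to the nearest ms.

855 ms

Fit slope and intercept:
  b = (970 − 510) / (log₂ 32 − log₂ 2) = 460 / (5 − 1) = 115 ms/bit
  a = 510 − 115 × 1 = 395 ms
Then RT(16) = 395 + 115 × log₂ 16 = 395 + 115 × 4 ≈ 855.000 ms.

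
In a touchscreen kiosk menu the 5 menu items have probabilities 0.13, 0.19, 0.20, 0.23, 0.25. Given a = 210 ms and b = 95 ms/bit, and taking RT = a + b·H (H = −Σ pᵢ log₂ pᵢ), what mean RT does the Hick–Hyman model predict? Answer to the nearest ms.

428 ms

Entropy contributions −pᵢ log₂ pᵢ: 0.3826, 0.4552, 0.4644, 0.4877, 0.5000; sum H = 2.2899 bits.
RT = a + bH = 210 + 95·2.2899 = 427.54 ms.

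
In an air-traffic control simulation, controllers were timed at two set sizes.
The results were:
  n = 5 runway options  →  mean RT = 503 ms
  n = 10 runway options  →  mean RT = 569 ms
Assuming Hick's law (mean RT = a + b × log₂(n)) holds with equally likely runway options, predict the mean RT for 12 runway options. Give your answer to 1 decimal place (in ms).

With log₂ n on the abscissa the relation is linear; from the two conditions:
  b = (569 − 503) / (log₂ 10 − log₂ 5) = 66 / (3.3219 − 2.3219) = 66.000 ms/bit
  a = 503 − 66.000 × 2.3219 = 349.753 ms
Then RT(12) = 349.753 + 66.000 × log₂ 12 = 349.753 + 66.000 × 3.5850 ≈ 586.360 ms.

586.4 ms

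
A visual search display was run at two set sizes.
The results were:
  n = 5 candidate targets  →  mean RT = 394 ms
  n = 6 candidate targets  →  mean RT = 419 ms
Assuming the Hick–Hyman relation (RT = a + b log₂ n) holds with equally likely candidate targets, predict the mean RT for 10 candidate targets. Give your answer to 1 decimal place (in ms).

489.0 ms

Fit slope and intercept:
  b = (419 − 394) / (log₂ 6 − log₂ 5) = 25 / (2.5850 − 2.3219) = 95.045 ms/bit
  a = 394 − 95.045 × 2.3219 = 173.313 ms
Then RT(10) = 173.313 + 95.045 × log₂ 10 = 173.313 + 95.045 × 3.3219 ≈ 489.045 ms.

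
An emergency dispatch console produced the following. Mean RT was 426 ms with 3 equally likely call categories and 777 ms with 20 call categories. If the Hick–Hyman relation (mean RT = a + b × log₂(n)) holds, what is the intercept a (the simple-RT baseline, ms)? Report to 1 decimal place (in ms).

b = (RT₂ − RT₁)/(log₂ n₂ − log₂ n₁) = (777 − 426)/(4.3219 − 1.5850) = 128.244 ms/bit.
Intercept: a = 426 − 128.244·log₂(3) = 222.738 ms.

222.7 ms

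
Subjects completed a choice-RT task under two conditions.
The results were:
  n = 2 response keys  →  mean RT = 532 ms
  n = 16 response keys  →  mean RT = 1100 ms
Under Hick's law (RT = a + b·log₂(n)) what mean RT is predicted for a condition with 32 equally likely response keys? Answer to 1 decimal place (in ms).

RT is linear in log₂ n, so two points fix the line:
  b = (1100 − 532) / (log₂ 16 − log₂ 2) = 568 / (4 − 1) = 189.333 ms/bit
  a = 532 − 189.333 × 1 = 342.667 ms
Then RT(32) = 342.667 + 189.333 × log₂ 32 = 342.667 + 189.333 × 5 ≈ 1289.333 ms.

1289.3 ms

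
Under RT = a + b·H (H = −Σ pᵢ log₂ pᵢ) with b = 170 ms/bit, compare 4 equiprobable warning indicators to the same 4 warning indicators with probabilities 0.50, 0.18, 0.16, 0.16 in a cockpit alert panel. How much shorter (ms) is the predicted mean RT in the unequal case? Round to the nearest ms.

The RT saving is b·ΔH. Equiprobable H₀ = log₂(4) = 2.0000 bits; with the given probabilities H = 1.7913 bits.
b·(H₀ − H) = 170 × (2.0000 − 1.7913) = 35.47 ms.

35 ms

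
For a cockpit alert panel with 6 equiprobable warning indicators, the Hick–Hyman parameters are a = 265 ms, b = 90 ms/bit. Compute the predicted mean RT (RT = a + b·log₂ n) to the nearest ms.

log₂(6) = 2.5850 bits, so RT = 265 + 90 × 2.5850 ≈ 497.647 ms.

498 ms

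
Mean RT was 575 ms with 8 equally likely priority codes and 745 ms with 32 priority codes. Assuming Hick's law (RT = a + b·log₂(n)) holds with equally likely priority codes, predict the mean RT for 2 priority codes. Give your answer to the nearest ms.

Solve the two-equation system in a and b:
  b = (745 − 575) / (log₂ 32 − log₂ 8) = 170 / (5 − 3) = 85 ms/bit
  a = 575 − 85 × 3 = 320 ms
Then RT(2) = 320 + 85 × log₂ 2 = 320 + 85 × 1 ≈ 405.000 ms.

405 ms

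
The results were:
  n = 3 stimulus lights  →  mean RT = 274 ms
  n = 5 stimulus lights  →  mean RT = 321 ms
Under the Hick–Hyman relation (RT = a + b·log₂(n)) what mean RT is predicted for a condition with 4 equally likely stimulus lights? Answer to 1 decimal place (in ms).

300.5 ms

Solve the two-equation system in a and b:
  b = (321 − 274) / (log₂ 5 − log₂ 3) = 47 / (2.3219 − 1.5850) = 63.775 ms/bit
  a = 274 − 63.775 × 1.5850 = 172.919 ms
Then RT(4) = 172.919 + 63.775 × log₂ 4 = 172.919 + 63.775 × 2 ≈ 300.469 ms.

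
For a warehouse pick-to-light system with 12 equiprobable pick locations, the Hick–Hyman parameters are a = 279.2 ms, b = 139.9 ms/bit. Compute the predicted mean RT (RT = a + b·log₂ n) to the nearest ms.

781 ms

log₂(12) = 3.5850 bits, so RT = 279.2 + 139.9 × 3.5850 ≈ 780.736 ms.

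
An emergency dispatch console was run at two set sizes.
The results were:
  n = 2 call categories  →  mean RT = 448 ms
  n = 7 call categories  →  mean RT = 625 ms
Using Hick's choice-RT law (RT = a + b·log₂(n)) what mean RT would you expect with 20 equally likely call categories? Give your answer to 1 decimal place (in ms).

773.3 ms

Fit slope and intercept:
  b = (625 − 448) / (log₂ 7 − log₂ 2) = 177 / (2.8074 − 1) = 97.933 ms/bit
  a = 448 − 97.933 × 1 = 350.067 ms
Then RT(20) = 350.067 + 97.933 × log₂ 20 = 350.067 + 97.933 × 4.3219 ≈ 773.327 ms.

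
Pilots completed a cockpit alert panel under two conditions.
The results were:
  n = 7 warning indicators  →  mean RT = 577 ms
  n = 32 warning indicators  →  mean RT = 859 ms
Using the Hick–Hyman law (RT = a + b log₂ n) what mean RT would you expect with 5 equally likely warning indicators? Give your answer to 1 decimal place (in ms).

514.6 ms

Solve the two-equation system in a and b:
  b = (859 − 577) / (log₂ 32 − log₂ 7) = 282 / (5 − 2.8074) = 128.612 ms/bit
  a = 577 − 128.612 × 2.8074 = 215.941 ms
Then RT(5) = 215.941 + 128.612 × log₂ 5 = 215.941 + 128.612 × 2.3219 ≈ 514.568 ms.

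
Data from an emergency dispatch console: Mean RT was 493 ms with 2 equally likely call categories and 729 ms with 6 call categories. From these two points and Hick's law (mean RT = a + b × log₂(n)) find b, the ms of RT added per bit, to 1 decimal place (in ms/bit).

148.9 ms/bit

b = (RT₂ − RT₁)/(log₂ n₂ − log₂ n₁) = (729 − 493)/(2.5850 − 1) = 148.899 ms/bit.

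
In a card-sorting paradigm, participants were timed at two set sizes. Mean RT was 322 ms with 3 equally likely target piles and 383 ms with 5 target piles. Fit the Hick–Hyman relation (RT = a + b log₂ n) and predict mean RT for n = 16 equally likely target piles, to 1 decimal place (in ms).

Solve the two-equation system in a and b:
  b = (383 − 322) / (log₂ 5 − log₂ 3) = 61 / (2.3219 − 1.5850) = 82.772 ms/bit
  a = 322 − 82.772 × 1.5850 = 190.810 ms
Then RT(16) = 190.810 + 82.772 × log₂ 16 = 190.810 + 82.772 × 4 ≈ 521.897 ms.

521.9 ms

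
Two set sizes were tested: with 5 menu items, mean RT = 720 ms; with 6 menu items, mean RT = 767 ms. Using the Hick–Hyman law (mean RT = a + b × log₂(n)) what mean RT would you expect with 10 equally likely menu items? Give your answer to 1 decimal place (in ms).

RT is linear in log₂ n, so two points fix the line:
  b = (767 − 720) / (log₂ 6 − log₂ 5) = 47 / (2.5850 − 2.3219) = 178.684 ms/bit
  a = 720 − 178.684 × 2.3219 = 305.109 ms
Then RT(10) = 305.109 + 178.684 × log₂ 10 = 305.109 + 178.684 × 3.3219 ≈ 898.684 ms.

898.7 ms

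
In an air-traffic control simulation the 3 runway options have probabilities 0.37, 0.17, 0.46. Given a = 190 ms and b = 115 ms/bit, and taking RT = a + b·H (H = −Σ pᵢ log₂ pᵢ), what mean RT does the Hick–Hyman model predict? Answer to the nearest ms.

H = 0.37·log₂(1/0.37) + 0.17·log₂(1/0.17) + 0.46·log₂(1/0.46) = 1.4807 bits.
RT = 190 + 115 × 1.4807 = 360.27 ms.

360 ms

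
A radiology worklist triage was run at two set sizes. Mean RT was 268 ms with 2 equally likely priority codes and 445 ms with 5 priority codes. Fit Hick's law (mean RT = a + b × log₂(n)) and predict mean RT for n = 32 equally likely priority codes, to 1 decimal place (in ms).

With log₂ n on the abscissa the relation is linear; from the two conditions:
  b = (445 − 268) / (log₂ 5 − log₂ 2) = 177 / (2.3219 − 1) = 133.895 ms/bit
  a = 268 − 133.895 × 1 = 134.105 ms
Then RT(32) = 134.105 + 133.895 × log₂ 32 = 134.105 + 133.895 × 5 ≈ 803.581 ms.

803.6 ms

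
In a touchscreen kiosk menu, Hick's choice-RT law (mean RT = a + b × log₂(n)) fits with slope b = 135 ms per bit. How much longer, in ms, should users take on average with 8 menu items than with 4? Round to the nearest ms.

ΔRT = (a + b log₂ n₂) − (a + b log₂ n₁) = b·(log₂ n₂ − log₂ n₁).
log₂(8) − log₂(4) = log₂(8/4) = log₂(2) = 1.
ΔRT = 135 × 1.0000 = 135.000 ms.

135 ms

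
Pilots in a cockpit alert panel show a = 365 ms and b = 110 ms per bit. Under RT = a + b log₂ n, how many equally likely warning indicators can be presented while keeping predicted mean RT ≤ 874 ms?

Set 365 + 110·log₂ n ≤ 874 → log₂ n ≤ (874 − 365)/110 = 4.6273.
So n ≤ 2^4.6273 = 24.714; the largest integer n is 24.

24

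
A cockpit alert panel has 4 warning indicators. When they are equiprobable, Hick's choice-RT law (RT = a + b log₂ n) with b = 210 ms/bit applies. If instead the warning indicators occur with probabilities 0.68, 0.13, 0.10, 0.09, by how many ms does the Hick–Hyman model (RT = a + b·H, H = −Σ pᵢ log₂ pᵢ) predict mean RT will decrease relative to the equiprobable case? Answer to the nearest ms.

The RT saving is b·ΔH. Equiprobable H₀ = log₂(4) = 2.0000 bits; with the given probabilities H = 1.4058 bits.
b·(H₀ − H) = 210 × (2.0000 − 1.4058) = 124.77 ms.

125 ms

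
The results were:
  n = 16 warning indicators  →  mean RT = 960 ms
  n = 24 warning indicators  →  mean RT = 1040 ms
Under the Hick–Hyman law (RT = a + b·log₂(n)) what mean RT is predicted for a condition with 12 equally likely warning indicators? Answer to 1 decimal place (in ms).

Solve the two-equation system in a and b:
  b = (1040 − 960) / (log₂ 24 − log₂ 16) = 80 / (4.5850 − 4) = 136.761 ms/bit
  a = 960 − 136.761 × 4 = 412.956 ms
Then RT(12) = 412.956 + 136.761 × log₂ 12 = 412.956 + 136.761 × 3.5850 ≈ 903.239 ms.

903.2 ms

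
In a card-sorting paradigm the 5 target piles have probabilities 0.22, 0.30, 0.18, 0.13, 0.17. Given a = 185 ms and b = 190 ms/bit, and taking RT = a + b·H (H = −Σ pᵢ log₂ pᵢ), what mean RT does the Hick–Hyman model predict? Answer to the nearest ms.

Entropy contributions −pᵢ log₂ pᵢ: 0.4806, 0.5211, 0.4453, 0.3826, 0.4346; sum H = 2.2642 bits.
RT = a + bH = 185 + 190·2.2642 = 615.20 ms.

615 ms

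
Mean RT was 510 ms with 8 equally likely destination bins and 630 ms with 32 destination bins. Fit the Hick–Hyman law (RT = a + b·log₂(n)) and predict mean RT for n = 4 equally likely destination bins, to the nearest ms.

RT is linear in log₂ n, so two points fix the line:
  b = (630 − 510) / (log₂ 32 − log₂ 8) = 120 / (5 − 3) = 60 ms/bit
  a = 510 − 60 × 3 = 330 ms
Then RT(4) = 330 + 60 × log₂ 4 = 330 + 60 × 2 ≈ 450.000 ms.

450 ms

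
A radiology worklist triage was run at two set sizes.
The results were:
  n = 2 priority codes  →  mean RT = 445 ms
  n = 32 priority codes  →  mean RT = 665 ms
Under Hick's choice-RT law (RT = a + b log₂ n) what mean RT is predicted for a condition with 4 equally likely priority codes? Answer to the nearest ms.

500 ms

Fit slope and intercept:
  b = (665 − 445) / (log₂ 32 − log₂ 2) = 220 / (5 − 1) = 55 ms/bit
  a = 445 − 55 × 1 = 390 ms
Then RT(4) = 390 + 55 × log₂ 4 = 390 + 55 × 2 ≈ 500.000 ms.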